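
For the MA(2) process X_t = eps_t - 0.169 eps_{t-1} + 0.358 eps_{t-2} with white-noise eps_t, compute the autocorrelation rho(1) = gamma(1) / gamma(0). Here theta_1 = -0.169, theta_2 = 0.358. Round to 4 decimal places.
\rho(1) = -0.1984

For an MA(q) process with theta_0 = 1, the autocovariance is
  gamma(k) = sigma^2 * sum_{i=0..q-k} theta_i * theta_{i+k},
and rho(k) = gamma(k) / gamma(0). Sigma^2 cancels.
  numerator   = (1)*(-0.169) + (-0.169)*(0.358) = -0.229502.
  denominator = (1)^2 + (-0.169)^2 + (0.358)^2 = 1.156725.
  rho(1) = -0.229502 / 1.156725 = -0.1984.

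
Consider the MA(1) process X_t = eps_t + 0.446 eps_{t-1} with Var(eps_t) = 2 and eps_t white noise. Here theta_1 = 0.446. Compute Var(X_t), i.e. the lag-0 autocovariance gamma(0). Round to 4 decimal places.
\gamma(0) = 2.3978

For an MA(q) process X_t = eps_t + sum_i theta_i eps_{t-i} with
Var(eps_t) = sigma^2, the variance is
  gamma(0) = sigma^2 * (1 + sum_i theta_i^2).
  sum_i theta_i^2 = (0.446)^2 = 0.198916.
  gamma(0) = 2 * (1 + 0.198916) = 2 * 1.198916 = 2.397832, which rounds to 2.3978.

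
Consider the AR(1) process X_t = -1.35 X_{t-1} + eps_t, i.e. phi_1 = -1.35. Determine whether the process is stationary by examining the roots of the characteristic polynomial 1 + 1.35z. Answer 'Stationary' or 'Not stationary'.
\text{Not stationary}

The AR(p) characteristic polynomial is P(z) = 1 + 1.35z.
Stationarity requires all roots to lie outside the unit circle, i.e. |z| > 1 for every root.
This is linear in z: 1 + (1.35) z = 0  =>  z = -1/(1.35) = -0.740741,  |z| = 0.740741.
Moduli of all roots: 0.7407.
All moduli strictly greater than 1? No.
Verdict: Not stationary.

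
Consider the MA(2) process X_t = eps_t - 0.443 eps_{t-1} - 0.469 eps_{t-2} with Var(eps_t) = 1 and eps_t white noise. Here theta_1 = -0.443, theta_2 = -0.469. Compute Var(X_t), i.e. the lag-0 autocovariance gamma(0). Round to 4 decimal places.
\gamma(0) = 1.4162

For an MA(q) process X_t = eps_t + sum_i theta_i eps_{t-i} with
Var(eps_t) = sigma^2, the variance is
  gamma(0) = sigma^2 * (1 + sum_i theta_i^2).
  sum_i theta_i^2 = (-0.443)^2 + (-0.469)^2 = 0.196249 + 0.219961 = 0.41621.
  gamma(0) = 1 * (1 + 0.41621) = 1 * 1.41621 = 1.41621, which rounds to 1.4162.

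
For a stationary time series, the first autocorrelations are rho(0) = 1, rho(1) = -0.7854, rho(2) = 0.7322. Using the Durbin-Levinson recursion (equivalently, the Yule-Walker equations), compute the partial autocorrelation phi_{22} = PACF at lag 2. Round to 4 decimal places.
\phi_{22} = 0.3011

The PACF at lag k is phi_{kk}, the last component of the solution
to the Yule-Walker system G_k phi = r_k where
  (G_k)_{ij} = rho(|i - j|), (r_k)_i = rho(i), i,j = 1..k.
Equivalently, Durbin-Levinson gives phi_{kk} iteratively:
  phi_{11} = rho(1)
  phi_{kk} = [rho(k) - sum_{j=1..k-1} phi_{k-1,j} rho(k-j)]
            / [1 - sum_{j=1..k-1} phi_{k-1,j} rho(j)],
  phi_{k,j} = phi_{k-1,j} - phi_{kk} phi_{k-1,k-j},  j = 1..k-1.
Step k = 1:
  phi_11 = rho(1) = -0.7854.
Step k = 2:
  phi_22 = [rho(2) - phi_11 rho(1)] / [1 - phi_11 rho(1)] = [0.7322 - (-0.7854)(-0.7854)] / [1 - (-0.7854)(-0.7854)]
         = 0.11534684 / 0.38314684 = 0.3011.
Therefore phi_{22} = 0.3011.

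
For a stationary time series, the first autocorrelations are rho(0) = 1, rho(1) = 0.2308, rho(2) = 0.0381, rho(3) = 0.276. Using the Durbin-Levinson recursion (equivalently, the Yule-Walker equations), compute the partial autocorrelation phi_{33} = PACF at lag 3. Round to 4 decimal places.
\phi_{33} = 0.2861

The PACF at lag k is phi_{kk}, the last component of the solution
to the Yule-Walker system G_k phi = r_k where
  (G_k)_{ij} = rho(|i - j|), (r_k)_i = rho(i), i,j = 1..k.
Equivalently, Durbin-Levinson gives phi_{kk} iteratively:
  phi_{11} = rho(1)
  phi_{kk} = [rho(k) - sum_{j=1..k-1} phi_{k-1,j} rho(k-j)]
            / [1 - sum_{j=1..k-1} phi_{k-1,j} rho(j)],
  phi_{k,j} = phi_{k-1,j} - phi_{kk} phi_{k-1,k-j},  j = 1..k-1.
Step k = 1:
  phi_11 = rho(1) = 0.2308.
Step k = 2:
  phi_22 = [rho(2) - phi_11 rho(1)] / [1 - phi_11 rho(1)] = [0.0381 - (0.2308)(0.2308)] / [1 - (0.2308)(0.2308)]
         = -0.01516864 / 0.94673136 = -0.016022.
  Update: phi_21 = phi_11 - phi_22 phi_11 = 0.2308 - (-0.016022)(0.2308) = 0.234498.
Step k = 3:
  phi_33 = [rho(3) - phi_21 rho(2) - phi_22 rho(1)] / [1 - phi_21 rho(1) - phi_22 rho(2)]
    numerator   = 0.276 - (0.234498)(0.0381) - (-0.016022)(0.2308) = 0.27076353
    denominator = 1 - (0.234498)(0.2308) - (-0.016022)(0.0381) = 0.94648833
  phi_33 = 0.27076353 / 0.94648833 = 0.2861.
Therefore phi_{33} = 0.2861.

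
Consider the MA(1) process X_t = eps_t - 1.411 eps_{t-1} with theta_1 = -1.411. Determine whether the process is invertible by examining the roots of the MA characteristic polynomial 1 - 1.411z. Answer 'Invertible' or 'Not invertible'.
\text{Not invertible}

The MA(q) characteristic polynomial is P(z) = 1 - 1.411z.
Invertibility requires all roots to lie outside the unit circle, i.e. |z| > 1 for every root.
This is linear in z: 1 + (-1.411) z = 0  =>  z = -1/(-1.411) = 0.708717,  |z| = 0.708717.
Moduli of all roots: 0.7087.
All moduli strictly greater than 1? No.
Verdict: Not invertible.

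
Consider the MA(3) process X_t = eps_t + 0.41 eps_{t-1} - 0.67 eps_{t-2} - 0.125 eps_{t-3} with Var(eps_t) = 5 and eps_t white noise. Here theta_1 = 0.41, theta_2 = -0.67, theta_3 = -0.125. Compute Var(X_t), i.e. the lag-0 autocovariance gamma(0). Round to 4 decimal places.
\gamma(0) = 8.1631

For an MA(q) process X_t = eps_t + sum_i theta_i eps_{t-i} with
Var(eps_t) = sigma^2, the variance is
  gamma(0) = sigma^2 * (1 + sum_i theta_i^2).
  sum_i theta_i^2 = (0.41)^2 + (-0.67)^2 + (-0.125)^2 = 0.1681 + 0.4489 + 0.015625 = 0.632625.
  gamma(0) = 5 * (1 + 0.632625) = 5 * 1.632625 = 8.163125, which rounds to 8.1631.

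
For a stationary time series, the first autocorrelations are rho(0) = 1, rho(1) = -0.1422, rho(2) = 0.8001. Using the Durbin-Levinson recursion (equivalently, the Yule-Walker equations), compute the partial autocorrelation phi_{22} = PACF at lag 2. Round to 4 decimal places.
\phi_{22} = 0.7960

The PACF at lag k is phi_{kk}, the last component of the solution
to the Yule-Walker system G_k phi = r_k where
  (G_k)_{ij} = rho(|i - j|), (r_k)_i = rho(i), i,j = 1..k.
Equivalently, Durbin-Levinson gives phi_{kk} iteratively:
  phi_{11} = rho(1)
  phi_{kk} = [rho(k) - sum_{j=1..k-1} phi_{k-1,j} rho(k-j)]
            / [1 - sum_{j=1..k-1} phi_{k-1,j} rho(j)],
  phi_{k,j} = phi_{k-1,j} - phi_{kk} phi_{k-1,k-j},  j = 1..k-1.
Step k = 1:
  phi_11 = rho(1) = -0.1422.
Step k = 2:
  phi_22 = [rho(2) - phi_11 rho(1)] / [1 - phi_11 rho(1)] = [0.8001 - (-0.1422)(-0.1422)] / [1 - (-0.1422)(-0.1422)]
         = 0.77987916 / 0.97977916 = 0.796.
Therefore phi_{22} = 0.7960.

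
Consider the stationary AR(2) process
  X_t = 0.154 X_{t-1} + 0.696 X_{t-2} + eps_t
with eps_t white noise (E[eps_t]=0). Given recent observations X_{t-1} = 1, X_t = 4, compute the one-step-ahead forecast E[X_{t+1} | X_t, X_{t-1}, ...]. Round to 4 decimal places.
E[X_{t+1} \mid \mathcal F_t] = 1.3120

For an AR(p) model X_t = c + sum_i phi_i X_{t-i} + eps_t, the
one-step-ahead conditional mean is
  E[X_{t+1} | X_t, ...] = c + sum_i phi_i X_{t+1-i}.
Substitute known values:
  E[X_{t+1} | ...] = (0.154) * (4) + (0.696) * (1)
                   = 1.3120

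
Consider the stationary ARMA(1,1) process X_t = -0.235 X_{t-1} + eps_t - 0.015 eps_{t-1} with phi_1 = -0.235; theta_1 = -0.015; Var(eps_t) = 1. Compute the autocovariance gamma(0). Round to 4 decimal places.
\gamma(0) = 1.0662

Multiply the model equation by X_{t-k} and take expectations. With theta_0 = psi_0 = 1 and psi_j the MA(infinity) weights, this gives
  gamma(k) - sum_i phi_i gamma(k-i) = c_k,
  c_k = sigma^2 * sum_{j=k..q} theta_j psi_{j-k}   (c_k = 0 for k > q),
using gamma(-m) = gamma(m).
psi-weights needed (psi_j = theta_j + sum_i phi_i psi_{j-i}):
  psi_1 = theta_1 + phi_1 = -0.015 + (-0.235) = -0.25
Right-hand sides:
  c_0 = sigma^2 (1 + theta_1 psi_1) = 1 * (1 + (-0.015)(-0.25)) = 1 * 1.00375 = 1.00375
  c_1 = sigma^2 theta_1 = 1 * (-0.015) = -0.015
  c_2 = 0
Equations for k = 0 and k = 1 (AR order 1):
  gamma(0) = phi_1 gamma(1) + c_0
  gamma(1) = phi_1 gamma(0) + c_1
Substituting the second into the first: gamma(0) (1 - phi_1^2) = c_0 + phi_1 c_1, so
  gamma(0) = (c_0 + phi_1 c_1) / (1 - phi_1^2) = (1.00375 + (-0.235)(-0.015)) / (1 - (-0.235)^2) = 1.007275 / 0.944775 = 1.066153.
Therefore gamma(0) = 1.0662 (to 4 decimal places).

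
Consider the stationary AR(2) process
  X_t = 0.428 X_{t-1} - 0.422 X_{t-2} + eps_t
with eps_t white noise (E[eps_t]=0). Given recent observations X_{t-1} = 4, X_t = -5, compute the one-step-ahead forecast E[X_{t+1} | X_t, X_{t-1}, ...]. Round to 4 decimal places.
E[X_{t+1} \mid \mathcal F_t] = -3.8280

For an AR(p) model X_t = c + sum_i phi_i X_{t-i} + eps_t, the
one-step-ahead conditional mean is
  E[X_{t+1} | X_t, ...] = c + sum_i phi_i X_{t+1-i}.
Substitute known values:
  E[X_{t+1} | ...] = (0.428) * (-5) + (-0.422) * (4)
                   = -3.8280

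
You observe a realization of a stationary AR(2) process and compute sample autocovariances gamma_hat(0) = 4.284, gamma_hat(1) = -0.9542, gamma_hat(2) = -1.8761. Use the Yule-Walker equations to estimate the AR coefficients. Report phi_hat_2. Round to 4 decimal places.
\hat\phi_{2} = -0.5130

The Yule-Walker equations for an AR(p) process read, in matrix form,
  Gamma_p phi = r_p,   with   (Gamma_p)_{ij} = gamma(|i - j|),
                       (r_p)_i = gamma(i),   i,j = 1..p.
Substitute the sample gammas (Toeplitz matrix and right-hand side of size 2):
  Gamma_p = [[4.284, -0.9542], [-0.9542, 4.284]]
  r_p     = [-0.9542, -1.8761]
Written out:
  4.284 phi_1 - 0.9542 phi_2 = -0.9542
  -0.9542 phi_1 + 4.284 phi_2 = -1.8761
Solve by Cramer's rule:
  det = gamma(0)^2 - gamma(1)^2 = (4.284)^2 - (-0.9542)^2 = 18.352656 - 0.91049764 = 17.44215836
  phi_hat_1 = [gamma(1) gamma(0) - gamma(1) gamma(2)] / det = [(-0.9542)(4.284) - (-0.9542)(-1.8761)] / 17.44215836 = -5.87796742 / 17.44215836 = -0.337
  phi_hat_2 = [gamma(0) gamma(2) - gamma(1)^2] / det = [(4.284)(-1.8761) - (-0.9542)^2] / 17.44215836 = -8.94771004 / 17.44215836 = -0.513
So phi_hat = [-0.3370, -0.5130].
Therefore phi_hat_2 = -0.5130.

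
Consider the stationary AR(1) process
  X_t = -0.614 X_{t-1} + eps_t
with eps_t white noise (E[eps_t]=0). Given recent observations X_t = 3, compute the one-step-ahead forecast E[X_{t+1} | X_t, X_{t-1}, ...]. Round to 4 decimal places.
E[X_{t+1} \mid \mathcal F_t] = -1.8420

For an AR(p) model X_t = c + sum_i phi_i X_{t-i} + eps_t, the
one-step-ahead conditional mean is
  E[X_{t+1} | X_t, ...] = c + sum_i phi_i X_{t+1-i}.
Substitute known values:
  E[X_{t+1} | ...] = (-0.614) * (3)
                   = -1.8420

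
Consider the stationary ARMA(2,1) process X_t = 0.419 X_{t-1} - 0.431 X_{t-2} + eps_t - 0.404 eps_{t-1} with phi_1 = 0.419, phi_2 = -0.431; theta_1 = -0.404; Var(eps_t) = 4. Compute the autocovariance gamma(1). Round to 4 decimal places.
\gamma(1) = 0.3286

Multiply the model equation by X_{t-k} and take expectations. With theta_0 = psi_0 = 1 and psi_j the MA(infinity) weights, this gives
  gamma(k) - sum_i phi_i gamma(k-i) = c_k,
  c_k = sigma^2 * sum_{j=k..q} theta_j psi_{j-k}   (c_k = 0 for k > q),
using gamma(-m) = gamma(m).
psi-weights needed (psi_j = theta_j + sum_i phi_i psi_{j-i}):
  psi_1 = theta_1 + phi_1 = -0.404 + (0.419) = 0.015
Right-hand sides:
  c_0 = sigma^2 (1 + theta_1 psi_1) = 4 * (1 + (-0.404)(0.015)) = 4 * 0.99394 = 3.97576
  c_1 = sigma^2 theta_1 = 4 * (-0.404) = -1.616
  c_2 = 0
Equations for k = 0, 1, 2 (AR order 2, c_2 = 0):
  (E0) gamma(0) = phi_1 gamma(1) + phi_2 gamma(2) + c_0
  (E1) gamma(1) = phi_1 gamma(0) + phi_2 gamma(1) + c_1
  (E2) gamma(2) = phi_1 gamma(1) + phi_2 gamma(0)
From (E1): gamma(1) = A gamma(0) + B with
  A = phi_1 / (1 - phi_2) = 0.419 / 1.431 = 0.292802,   B = c_1 / (1 - phi_2) = -1.616 / 1.431 = -1.12928.
Insert (E2) into (E0): gamma(0) (1 - phi_2^2) = phi_1 (1 + phi_2) gamma(1) + c_0.
  phi_1 (1 + phi_2) = (0.419)(0.569) = 0.238411,   1 - phi_2^2 = 0.814239.
Replace gamma(1) by A gamma(0) + B and collect gamma(0):
  gamma(0) [0.814239 - (0.238411)(0.292802)] = (0.238411)(-1.12928) + 3.97576
  gamma(0) * 0.744432 = 3.706527
  gamma(0) = 3.706527 / 0.744432 = 4.979002.
  gamma(1) = A gamma(0) + B = (0.292802)(4.979002) + (-1.12928) = 0.328583.
Therefore gamma(1) = 0.3286 (to 4 decimal places).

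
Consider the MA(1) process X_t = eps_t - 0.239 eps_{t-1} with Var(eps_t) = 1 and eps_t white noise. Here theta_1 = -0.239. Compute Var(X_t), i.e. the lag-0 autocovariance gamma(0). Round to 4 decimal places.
\gamma(0) = 1.0571

For an MA(q) process X_t = eps_t + sum_i theta_i eps_{t-i} with
Var(eps_t) = sigma^2, the variance is
  gamma(0) = sigma^2 * (1 + sum_i theta_i^2).
  sum_i theta_i^2 = (-0.239)^2 = 0.057121.
  gamma(0) = 1 * (1 + 0.057121) = 1 * 1.057121 = 1.057121, which rounds to 1.0571.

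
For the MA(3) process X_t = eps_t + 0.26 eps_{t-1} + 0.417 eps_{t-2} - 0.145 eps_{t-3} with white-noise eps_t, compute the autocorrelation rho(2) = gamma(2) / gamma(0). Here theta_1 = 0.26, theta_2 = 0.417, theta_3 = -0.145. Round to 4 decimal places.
\rho(2) = 0.3004

For an MA(q) process with theta_0 = 1, the autocovariance is
  gamma(k) = sigma^2 * sum_{i=0..q-k} theta_i * theta_{i+k},
and rho(k) = gamma(k) / gamma(0). Sigma^2 cancels.
  numerator   = (1)*(0.417) + (0.26)*(-0.145) = 0.3793.
  denominator = (1)^2 + (0.26)^2 + (0.417)^2 + (-0.145)^2 = 1.262514.
  rho(2) = 0.3793 / 1.262514 = 0.3004.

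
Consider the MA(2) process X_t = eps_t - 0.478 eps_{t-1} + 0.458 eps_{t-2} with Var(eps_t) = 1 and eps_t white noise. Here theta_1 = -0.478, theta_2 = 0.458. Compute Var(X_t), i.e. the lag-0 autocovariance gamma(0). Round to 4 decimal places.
\gamma(0) = 1.4382

For an MA(q) process X_t = eps_t + sum_i theta_i eps_{t-i} with
Var(eps_t) = sigma^2, the variance is
  gamma(0) = sigma^2 * (1 + sum_i theta_i^2).
  sum_i theta_i^2 = (-0.478)^2 + (0.458)^2 = 0.228484 + 0.209764 = 0.438248.
  gamma(0) = 1 * (1 + 0.438248) = 1 * 1.438248 = 1.438248, which rounds to 1.4382.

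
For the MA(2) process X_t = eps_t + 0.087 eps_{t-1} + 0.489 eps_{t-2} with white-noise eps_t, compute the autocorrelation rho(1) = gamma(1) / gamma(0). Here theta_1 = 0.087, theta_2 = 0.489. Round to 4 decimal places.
\rho(1) = 0.1039

For an MA(q) process with theta_0 = 1, the autocovariance is
  gamma(k) = sigma^2 * sum_{i=0..q-k} theta_i * theta_{i+k},
and rho(k) = gamma(k) / gamma(0). Sigma^2 cancels.
  numerator   = (1)*(0.087) + (0.087)*(0.489) = 0.129543.
  denominator = (1)^2 + (0.087)^2 + (0.489)^2 = 1.24669.
  rho(1) = 0.129543 / 1.24669 = 0.1039.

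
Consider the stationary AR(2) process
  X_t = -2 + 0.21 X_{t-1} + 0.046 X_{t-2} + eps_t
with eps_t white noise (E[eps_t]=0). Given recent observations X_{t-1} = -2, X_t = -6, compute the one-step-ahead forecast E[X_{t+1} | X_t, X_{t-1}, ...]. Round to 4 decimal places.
E[X_{t+1} \mid \mathcal F_t] = -3.3520

For an AR(p) model X_t = c + sum_i phi_i X_{t-i} + eps_t, the
one-step-ahead conditional mean is
  E[X_{t+1} | X_t, ...] = c + sum_i phi_i X_{t+1-i}.
Substitute known values:
  E[X_{t+1} | ...] = -2 + (0.21) * (-6) + (0.046) * (-2)
                   = -3.3520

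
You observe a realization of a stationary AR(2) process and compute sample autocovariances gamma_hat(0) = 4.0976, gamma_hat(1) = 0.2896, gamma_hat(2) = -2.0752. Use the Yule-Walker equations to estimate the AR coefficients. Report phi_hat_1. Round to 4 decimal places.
\hat\phi_{1} = 0.1070

The Yule-Walker equations for an AR(p) process read, in matrix form,
  Gamma_p phi = r_p,   with   (Gamma_p)_{ij} = gamma(|i - j|),
                       (r_p)_i = gamma(i),   i,j = 1..p.
Substitute the sample gammas (Toeplitz matrix and right-hand side of size 2):
  Gamma_p = [[4.0976, 0.2896], [0.2896, 4.0976]]
  r_p     = [0.2896, -2.0752]
Written out:
  4.0976 phi_1 + 0.2896 phi_2 = 0.2896
  0.2896 phi_1 + 4.0976 phi_2 = -2.0752
Solve by Cramer's rule:
  det = gamma(0)^2 - gamma(1)^2 = (4.0976)^2 - (0.2896)^2 = 16.79032576 - 0.08386816 = 16.7064576
  phi_hat_1 = [gamma(1) gamma(0) - gamma(1) gamma(2)] / det = [(0.2896)(4.0976) - (0.2896)(-2.0752)] / 16.7064576 = 1.78764288 / 16.7064576 = 0.107
  phi_hat_2 = [gamma(0) gamma(2) - gamma(1)^2] / det = [(4.0976)(-2.0752) - (0.2896)^2] / 16.7064576 = -8.58720768 / 16.7064576 = -0.514
So phi_hat = [0.1070, -0.5140].
Therefore phi_hat_1 = 0.1070.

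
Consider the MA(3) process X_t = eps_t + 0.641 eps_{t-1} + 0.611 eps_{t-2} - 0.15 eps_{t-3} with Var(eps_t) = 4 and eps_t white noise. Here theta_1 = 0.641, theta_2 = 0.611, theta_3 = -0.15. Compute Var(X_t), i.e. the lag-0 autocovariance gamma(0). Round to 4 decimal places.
\gamma(0) = 7.2268

For an MA(q) process X_t = eps_t + sum_i theta_i eps_{t-i} with
Var(eps_t) = sigma^2, the variance is
  gamma(0) = sigma^2 * (1 + sum_i theta_i^2).
  sum_i theta_i^2 = (0.641)^2 + (0.611)^2 + (-0.15)^2 = 0.410881 + 0.373321 + 0.0225 = 0.806702.
  gamma(0) = 4 * (1 + 0.806702) = 4 * 1.806702 = 7.226808, which rounds to 7.2268.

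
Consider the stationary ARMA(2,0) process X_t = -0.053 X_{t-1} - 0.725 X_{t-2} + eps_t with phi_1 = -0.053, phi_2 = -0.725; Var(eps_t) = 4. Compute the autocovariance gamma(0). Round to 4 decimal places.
\gamma(0) = 8.4401

Multiply the model equation by X_{t-k} and take expectations. With theta_0 = psi_0 = 1 and psi_j the MA(infinity) weights, this gives
  gamma(k) - sum_i phi_i gamma(k-i) = c_k,
  c_k = sigma^2 * sum_{j=k..q} theta_j psi_{j-k}   (c_k = 0 for k > q),
using gamma(-m) = gamma(m).
Pure AR (q = 0): c_0 = sigma^2 = 4, c_k = 0 for k >= 1.
Equations for k = 0, 1, 2 (AR order 2, c_2 = 0):
  (E0) gamma(0) = phi_1 gamma(1) + phi_2 gamma(2) + c_0
  (E1) gamma(1) = phi_1 gamma(0) + phi_2 gamma(1) + c_1
  (E2) gamma(2) = phi_1 gamma(1) + phi_2 gamma(0)
From (E1): gamma(1) = A gamma(0) + B with
  A = phi_1 / (1 - phi_2) = -0.053 / 1.725 = -0.030725,   B = c_1 / (1 - phi_2) = 0 / 1.725 = 0.
Insert (E2) into (E0): gamma(0) (1 - phi_2^2) = phi_1 (1 + phi_2) gamma(1) + c_0.
  phi_1 (1 + phi_2) = (-0.053)(0.275) = -0.014575,   1 - phi_2^2 = 0.474375.
Replace gamma(1) by A gamma(0) + B and collect gamma(0):
  gamma(0) [0.474375 - (-0.014575)(-0.030725)] = c_0 = 4
  gamma(0) * 0.473927 = 4
  gamma(0) = 4 / 0.473927 = 8.440115.
Therefore gamma(0) = 8.4401 (to 4 decimal places).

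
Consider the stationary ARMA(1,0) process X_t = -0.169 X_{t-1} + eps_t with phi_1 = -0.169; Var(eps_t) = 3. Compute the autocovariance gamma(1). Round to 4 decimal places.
\gamma(1) = -0.5219

Multiply the model equation by X_{t-k} and take expectations. With theta_0 = psi_0 = 1 and psi_j the MA(infinity) weights, this gives
  gamma(k) - sum_i phi_i gamma(k-i) = c_k,
  c_k = sigma^2 * sum_{j=k..q} theta_j psi_{j-k}   (c_k = 0 for k > q),
using gamma(-m) = gamma(m).
Pure AR (q = 0): c_0 = sigma^2 = 3, c_k = 0 for k >= 1.
Equations for k = 0 and k = 1 (AR order 1):
  gamma(0) = phi_1 gamma(1) + c_0
  gamma(1) = phi_1 gamma(0) + c_1
Substituting the second into the first: gamma(0) (1 - phi_1^2) = c_0 + phi_1 c_1, so
  gamma(0) = c_0 / (1 - phi_1^2) = 3 / (1 - (-0.169)^2) = 3 / 0.971439 = 3.088202.
  gamma(1) = phi_1 gamma(0) = (-0.169)(3.088202) = -0.521906.
Therefore gamma(1) = -0.5219 (to 4 decimal places).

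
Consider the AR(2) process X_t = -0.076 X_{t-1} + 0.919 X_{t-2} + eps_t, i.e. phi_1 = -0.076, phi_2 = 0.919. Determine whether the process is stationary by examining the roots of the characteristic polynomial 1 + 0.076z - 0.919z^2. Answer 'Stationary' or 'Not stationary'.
\text{Stationary}

The AR(p) characteristic polynomial is P(z) = 1 + 0.076z - 0.919z^2.
Stationarity requires all roots to lie outside the unit circle, i.e. |z| > 1 for every root.
Set 1 + (0.076) z + (-0.919) z^2 = 0, i.e. a z^2 + b z + c = 0 with a = -0.919, b = 0.076, c = 1.
Discriminant D = b^2 - 4ac = (0.076)^2 - 4*(-0.919)*1 = 0.005776 - (-3.676) = 3.681776.
D >= 0, so the roots are real: z = (-b +/- sqrt(D)) / (2a) = (-0.076 +/- 1.918795) / (-1.838).
  z_1 = (-0.076 + 1.918795) / (-1.838) = -1.0026,   |z_1| = 1.0026.
  z_2 = (-0.076 - 1.918795) / (-1.838) = 1.0853,   |z_2| = 1.0853.
Moduli of all roots: 1.0026, 1.0853.
All moduli strictly greater than 1? Yes.
Verdict: Stationary.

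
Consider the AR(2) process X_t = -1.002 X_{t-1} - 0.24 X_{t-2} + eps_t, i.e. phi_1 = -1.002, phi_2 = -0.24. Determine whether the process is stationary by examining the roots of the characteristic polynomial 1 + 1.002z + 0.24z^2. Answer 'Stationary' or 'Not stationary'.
\text{Stationary}

The AR(p) characteristic polynomial is P(z) = 1 + 1.002z + 0.24z^2.
Stationarity requires all roots to lie outside the unit circle, i.e. |z| > 1 for every root.
Set 1 + (1.002) z + (0.24) z^2 = 0, i.e. a z^2 + b z + c = 0 with a = 0.24, b = 1.002, c = 1.
Discriminant D = b^2 - 4ac = (1.002)^2 - 4*(0.24)*1 = 1.004004 - (0.96) = 0.044004.
D >= 0, so the roots are real: z = (-b +/- sqrt(D)) / (2a) = (-1.002 +/- 0.209771) / (0.48).
  z_1 = (-1.002 + 0.209771) / (0.48) = -1.6505,   |z_1| = 1.6505.
  z_2 = (-1.002 - 0.209771) / (0.48) = -2.5245,   |z_2| = 2.5245.
Moduli of all roots: 1.6505, 2.5245.
All moduli strictly greater than 1? Yes.
Verdict: Stationary.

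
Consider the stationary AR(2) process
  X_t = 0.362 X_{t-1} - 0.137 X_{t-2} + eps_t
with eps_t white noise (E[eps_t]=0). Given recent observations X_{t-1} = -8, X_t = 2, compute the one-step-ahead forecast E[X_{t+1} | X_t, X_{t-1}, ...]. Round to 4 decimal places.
E[X_{t+1} \mid \mathcal F_t] = 1.8200

For an AR(p) model X_t = c + sum_i phi_i X_{t-i} + eps_t, the
one-step-ahead conditional mean is
  E[X_{t+1} | X_t, ...] = c + sum_i phi_i X_{t+1-i}.
Substitute known values:
  E[X_{t+1} | ...] = (0.362) * (2) + (-0.137) * (-8)
                   = 1.8200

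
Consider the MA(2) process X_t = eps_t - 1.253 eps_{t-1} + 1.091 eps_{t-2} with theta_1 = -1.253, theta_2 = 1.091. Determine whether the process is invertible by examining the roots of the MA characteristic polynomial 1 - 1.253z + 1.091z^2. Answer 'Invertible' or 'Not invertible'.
\text{Not invertible}

The MA(q) characteristic polynomial is P(z) = 1 - 1.253z + 1.091z^2.
Invertibility requires all roots to lie outside the unit circle, i.e. |z| > 1 for every root.
Set 1 + (-1.253) z + (1.091) z^2 = 0, i.e. a z^2 + b z + c = 0 with a = 1.091, b = -1.253, c = 1.
Discriminant D = b^2 - 4ac = (-1.253)^2 - 4*(1.091)*1 = 1.570009 - (4.364) = -2.793991.
D < 0, so the roots are the complex-conjugate pair z = (-b +/- i sqrt(-D)) / (2a) = 0.5742 +/- 0.7661i.
For a conjugate pair |z|^2 = z * conj(z) = (product of roots) = c/a = 1/(1.091) = 0.91659, so |z| = sqrt(0.91659) = 0.9574 for both roots.
Moduli of all roots: 0.9574, 0.9574.
All moduli strictly greater than 1? No.
Verdict: Not invertible.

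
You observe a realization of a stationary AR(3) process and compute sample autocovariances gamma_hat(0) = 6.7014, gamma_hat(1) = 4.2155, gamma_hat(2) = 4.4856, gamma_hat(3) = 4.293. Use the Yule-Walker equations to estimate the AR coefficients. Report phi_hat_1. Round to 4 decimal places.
\hat\phi_{1} = 0.2260

The Yule-Walker equations for an AR(p) process read, in matrix form,
  Gamma_p phi = r_p,   with   (Gamma_p)_{ij} = gamma(|i - j|),
                       (r_p)_i = gamma(i),   i,j = 1..p.
Substitute the sample gammas (Toeplitz matrix and right-hand side of size 3):
  Gamma_p = [[6.7014, 4.2155, 4.4856], [4.2155, 6.7014, 4.2155], [4.4856, 4.2155, 6.7014]]
  r_p     = [4.2155, 4.4856, 4.293]
Written out (R1..R3):
  (R1) 6.7014 phi_1 + 4.2155 phi_2 + 4.4856 phi_3 = 4.2155
  (R2) 4.2155 phi_1 + 6.7014 phi_2 + 4.2155 phi_3 = 4.4856
  (R3) 4.4856 phi_1 + 4.2155 phi_2 + 6.7014 phi_3 = 4.293
Gaussian elimination:
  R2 <- R2 - (4.2155/6.7014) R1 = R2 - (0.629048) R1:  4.04965 phi_2 + 1.393844 phi_3 = 1.83385
  R3 <- R3 - (4.4856/6.7014) R1 = R3 - (0.669353) R1:  1.393844 phi_2 + 3.698952 phi_3 = 1.471344
  R3 <- R3 - (1.393844/4.04965) R2 = R3 - (0.344189) R2:  3.219206 phi_3 = 0.840153
Back-substitution:
  phi_hat_3 = 0.840153 / 3.219206 = 0.260982
  phi_hat_2 = (1.83385 - (1.393844)(0.260982)) / 4.04965 = 0.363015
  phi_hat_1 = (4.2155 - (4.2155)(0.363015) - (4.4856)(0.260982)) / 6.7014 = 0.226005
So phi_hat = [0.2260, 0.3630, 0.2610].
Therefore phi_hat_1 = 0.2260.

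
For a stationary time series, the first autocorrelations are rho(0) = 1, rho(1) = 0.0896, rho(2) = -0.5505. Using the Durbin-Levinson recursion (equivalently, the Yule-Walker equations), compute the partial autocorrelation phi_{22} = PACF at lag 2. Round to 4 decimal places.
\phi_{22} = -0.5630

The PACF at lag k is phi_{kk}, the last component of the solution
to the Yule-Walker system G_k phi = r_k where
  (G_k)_{ij} = rho(|i - j|), (r_k)_i = rho(i), i,j = 1..k.
Equivalently, Durbin-Levinson gives phi_{kk} iteratively:
  phi_{11} = rho(1)
  phi_{kk} = [rho(k) - sum_{j=1..k-1} phi_{k-1,j} rho(k-j)]
            / [1 - sum_{j=1..k-1} phi_{k-1,j} rho(j)],
  phi_{k,j} = phi_{k-1,j} - phi_{kk} phi_{k-1,k-j},  j = 1..k-1.
Step k = 1:
  phi_11 = rho(1) = 0.0896.
Step k = 2:
  phi_22 = [rho(2) - phi_11 rho(1)] / [1 - phi_11 rho(1)] = [-0.5505 - (0.0896)(0.0896)] / [1 - (0.0896)(0.0896)]
         = -0.55852816 / 0.99197184 = -0.563.
Therefore phi_{22} = -0.5630.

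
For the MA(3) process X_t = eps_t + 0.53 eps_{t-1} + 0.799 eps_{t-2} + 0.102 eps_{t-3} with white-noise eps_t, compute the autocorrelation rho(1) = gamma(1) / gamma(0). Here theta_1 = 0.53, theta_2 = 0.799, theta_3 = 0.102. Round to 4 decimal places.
\rho(1) = 0.5363

For an MA(q) process with theta_0 = 1, the autocovariance is
  gamma(k) = sigma^2 * sum_{i=0..q-k} theta_i * theta_{i+k},
and rho(k) = gamma(k) / gamma(0). Sigma^2 cancels.
  numerator   = (1)*(0.53) + (0.53)*(0.799) + (0.799)*(0.102) = 1.034968.
  denominator = (1)^2 + (0.53)^2 + (0.799)^2 + (0.102)^2 = 1.929705.
  rho(1) = 1.034968 / 1.929705 = 0.5363.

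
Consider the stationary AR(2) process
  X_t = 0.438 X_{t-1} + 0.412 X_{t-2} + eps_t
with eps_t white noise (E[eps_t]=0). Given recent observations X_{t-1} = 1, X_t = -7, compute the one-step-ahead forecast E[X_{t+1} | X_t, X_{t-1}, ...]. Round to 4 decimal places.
E[X_{t+1} \mid \mathcal F_t] = -2.6540

For an AR(p) model X_t = c + sum_i phi_i X_{t-i} + eps_t, the
one-step-ahead conditional mean is
  E[X_{t+1} | X_t, ...] = c + sum_i phi_i X_{t+1-i}.
Substitute known values:
  E[X_{t+1} | ...] = (0.438) * (-7) + (0.412) * (1)
                   = -2.6540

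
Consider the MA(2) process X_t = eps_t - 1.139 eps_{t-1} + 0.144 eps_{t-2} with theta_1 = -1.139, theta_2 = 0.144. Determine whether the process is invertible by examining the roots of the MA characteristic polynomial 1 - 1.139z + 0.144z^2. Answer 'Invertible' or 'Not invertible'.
\text{Invertible}

The MA(q) characteristic polynomial is P(z) = 1 - 1.139z + 0.144z^2.
Invertibility requires all roots to lie outside the unit circle, i.e. |z| > 1 for every root.
Set 1 + (-1.139) z + (0.144) z^2 = 0, i.e. a z^2 + b z + c = 0 with a = 0.144, b = -1.139, c = 1.
Discriminant D = b^2 - 4ac = (-1.139)^2 - 4*(0.144)*1 = 1.297321 - (0.576) = 0.721321.
D >= 0, so the roots are real: z = (-b +/- sqrt(D)) / (2a) = (1.139 +/- 0.849306) / (0.288).
  z_1 = (1.139 + 0.849306) / (0.288) = 6.9038,   |z_1| = 6.9038.
  z_2 = (1.139 - 0.849306) / (0.288) = 1.0059,   |z_2| = 1.0059.
Moduli of all roots: 6.9038, 1.0059.
All moduli strictly greater than 1? Yes.
Verdict: Invertible.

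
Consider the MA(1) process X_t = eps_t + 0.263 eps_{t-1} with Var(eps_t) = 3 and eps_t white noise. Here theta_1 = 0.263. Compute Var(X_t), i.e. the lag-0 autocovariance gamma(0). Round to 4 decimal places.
\gamma(0) = 3.2075

For an MA(q) process X_t = eps_t + sum_i theta_i eps_{t-i} with
Var(eps_t) = sigma^2, the variance is
  gamma(0) = sigma^2 * (1 + sum_i theta_i^2).
  sum_i theta_i^2 = (0.263)^2 = 0.069169.
  gamma(0) = 3 * (1 + 0.069169) = 3 * 1.069169 = 3.207507, which rounds to 3.2075.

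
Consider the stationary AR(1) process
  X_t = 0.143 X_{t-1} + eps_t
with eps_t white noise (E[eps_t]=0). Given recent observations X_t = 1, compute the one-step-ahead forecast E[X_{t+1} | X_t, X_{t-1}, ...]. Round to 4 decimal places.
E[X_{t+1} \mid \mathcal F_t] = 0.1430

For an AR(p) model X_t = c + sum_i phi_i X_{t-i} + eps_t, the
one-step-ahead conditional mean is
  E[X_{t+1} | X_t, ...] = c + sum_i phi_i X_{t+1-i}.
Substitute known values:
  E[X_{t+1} | ...] = (0.143) * (1)
                   = 0.1430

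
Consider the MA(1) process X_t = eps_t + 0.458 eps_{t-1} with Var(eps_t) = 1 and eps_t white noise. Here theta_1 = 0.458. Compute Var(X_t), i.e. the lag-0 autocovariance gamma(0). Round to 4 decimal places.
\gamma(0) = 1.2098

For an MA(q) process X_t = eps_t + sum_i theta_i eps_{t-i} with
Var(eps_t) = sigma^2, the variance is
  gamma(0) = sigma^2 * (1 + sum_i theta_i^2).
  sum_i theta_i^2 = (0.458)^2 = 0.209764.
  gamma(0) = 1 * (1 + 0.209764) = 1 * 1.209764 = 1.209764, which rounds to 1.2098.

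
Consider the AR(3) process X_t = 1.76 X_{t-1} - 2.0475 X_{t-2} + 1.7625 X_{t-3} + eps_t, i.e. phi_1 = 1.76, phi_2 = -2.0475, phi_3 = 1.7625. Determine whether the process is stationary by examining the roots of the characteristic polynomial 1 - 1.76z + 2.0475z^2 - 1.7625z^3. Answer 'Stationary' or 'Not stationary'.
\text{Not stationary}

The AR(p) characteristic polynomial is P(z) = 1 - 1.76z + 2.0475z^2 - 1.7625z^3.
Stationarity requires all roots to lie outside the unit circle, i.e. |z| > 1 for every root.
Degree 3: look for a simple real root z0 first, then factor out (1 - z/z0) and solve the remaining quadratic.
Testing z0 = 0.8: P(0.8) = 1 + (-1.76)(0.8) + (2.0475)(0.8)^2 + (-1.7625)(0.8)^3
  = 1 + (-1.408) + (1.3104) + (-0.9024) = 0.  So z_0 = 0.8 is a root, |z_0| = 0.8.
Divide out the factor (1 - 1.25 z) = (1 - z/z0) (since 1/z0 = 1.25):
  P(z) = (1 - 1.25 z)(1 + (-0.51) z + (1.41) z^2)
  [check: z-coef -0.51 - (1.25) = -1.76; z^2-coef 1.41 - (1.25)(-0.51) = 2.0475; z^3-coef -(1.25)(1.41) = -1.7625.]
Remaining roots from the quadratic factor 1 + (-0.51) z + (1.41) z^2:
  Set 1 + (-0.51) z + (1.41) z^2 = 0, i.e. a z^2 + b z + c = 0 with a = 1.41, b = -0.51, c = 1.
  Discriminant D = b^2 - 4ac = (-0.51)^2 - 4*(1.41)*1 = 0.2601 - (5.64) = -5.3799.
  D < 0, so the roots are the complex-conjugate pair z = (-b +/- i sqrt(-D)) / (2a) = 0.1809 +/- 0.8225i.
  For a conjugate pair |z|^2 = z * conj(z) = (product of roots) = c/a = 1/(1.41) = 0.70922, so |z| = sqrt(0.70922) = 0.8422 for both roots.
Moduli of all roots: 0.8000, 0.8422, 0.8422.
All moduli strictly greater than 1? No.
Verdict: Not stationary.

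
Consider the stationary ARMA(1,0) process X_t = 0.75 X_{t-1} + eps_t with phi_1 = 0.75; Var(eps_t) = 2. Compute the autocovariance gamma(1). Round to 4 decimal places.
\gamma(1) = 3.4286

Multiply the model equation by X_{t-k} and take expectations. With theta_0 = psi_0 = 1 and psi_j the MA(infinity) weights, this gives
  gamma(k) - sum_i phi_i gamma(k-i) = c_k,
  c_k = sigma^2 * sum_{j=k..q} theta_j psi_{j-k}   (c_k = 0 for k > q),
using gamma(-m) = gamma(m).
Pure AR (q = 0): c_0 = sigma^2 = 2, c_k = 0 for k >= 1.
Equations for k = 0 and k = 1 (AR order 1):
  gamma(0) = phi_1 gamma(1) + c_0
  gamma(1) = phi_1 gamma(0) + c_1
Substituting the second into the first: gamma(0) (1 - phi_1^2) = c_0 + phi_1 c_1, so
  gamma(0) = c_0 / (1 - phi_1^2) = 2 / (1 - (0.75)^2) = 2 / 0.4375 = 4.571429.
  gamma(1) = phi_1 gamma(0) = (0.75)(4.571429) = 3.428571.
Therefore gamma(1) = 3.4286 (to 4 decimal places).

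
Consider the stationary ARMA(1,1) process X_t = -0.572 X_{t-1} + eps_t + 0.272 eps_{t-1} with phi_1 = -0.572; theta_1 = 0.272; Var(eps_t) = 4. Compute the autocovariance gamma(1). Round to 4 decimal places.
\gamma(1) = -1.5061

Multiply the model equation by X_{t-k} and take expectations. With theta_0 = psi_0 = 1 and psi_j the MA(infinity) weights, this gives
  gamma(k) - sum_i phi_i gamma(k-i) = c_k,
  c_k = sigma^2 * sum_{j=k..q} theta_j psi_{j-k}   (c_k = 0 for k > q),
using gamma(-m) = gamma(m).
psi-weights needed (psi_j = theta_j + sum_i phi_i psi_{j-i}):
  psi_1 = theta_1 + phi_1 = 0.272 + (-0.572) = -0.3
Right-hand sides:
  c_0 = sigma^2 (1 + theta_1 psi_1) = 4 * (1 + (0.272)(-0.3)) = 4 * 0.9184 = 3.6736
  c_1 = sigma^2 theta_1 = 4 * (0.272) = 1.088
  c_2 = 0
Equations for k = 0 and k = 1 (AR order 1):
  gamma(0) = phi_1 gamma(1) + c_0
  gamma(1) = phi_1 gamma(0) + c_1
Substituting the second into the first: gamma(0) (1 - phi_1^2) = c_0 + phi_1 c_1, so
  gamma(0) = (c_0 + phi_1 c_1) / (1 - phi_1^2) = (3.6736 + (-0.572)(1.088)) / (1 - (-0.572)^2) = 3.051264 / 0.672816 = 4.535065.
  gamma(1) = phi_1 gamma(0) + c_1 = (-0.572)(4.535065) + (1.088) = -1.506057.
Therefore gamma(1) = -1.5061 (to 4 decimal places).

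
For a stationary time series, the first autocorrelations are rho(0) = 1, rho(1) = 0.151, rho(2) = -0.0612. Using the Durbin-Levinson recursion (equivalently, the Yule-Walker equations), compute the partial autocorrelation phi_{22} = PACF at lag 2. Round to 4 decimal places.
\phi_{22} = -0.0860

The PACF at lag k is phi_{kk}, the last component of the solution
to the Yule-Walker system G_k phi = r_k where
  (G_k)_{ij} = rho(|i - j|), (r_k)_i = rho(i), i,j = 1..k.
Equivalently, Durbin-Levinson gives phi_{kk} iteratively:
  phi_{11} = rho(1)
  phi_{kk} = [rho(k) - sum_{j=1..k-1} phi_{k-1,j} rho(k-j)]
            / [1 - sum_{j=1..k-1} phi_{k-1,j} rho(j)],
  phi_{k,j} = phi_{k-1,j} - phi_{kk} phi_{k-1,k-j},  j = 1..k-1.
Step k = 1:
  phi_11 = rho(1) = 0.151.
Step k = 2:
  phi_22 = [rho(2) - phi_11 rho(1)] / [1 - phi_11 rho(1)] = [-0.0612 - (0.151)(0.151)] / [1 - (0.151)(0.151)]
         = -0.084001 / 0.977199 = -0.086.
Therefore phi_{22} = -0.0860.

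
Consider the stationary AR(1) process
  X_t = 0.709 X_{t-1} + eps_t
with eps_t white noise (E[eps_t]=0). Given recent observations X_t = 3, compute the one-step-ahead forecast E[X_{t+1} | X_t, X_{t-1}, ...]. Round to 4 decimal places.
E[X_{t+1} \mid \mathcal F_t] = 2.1270

For an AR(p) model X_t = c + sum_i phi_i X_{t-i} + eps_t, the
one-step-ahead conditional mean is
  E[X_{t+1} | X_t, ...] = c + sum_i phi_i X_{t+1-i}.
Substitute known values:
  E[X_{t+1} | ...] = (0.709) * (3)
                   = 2.1270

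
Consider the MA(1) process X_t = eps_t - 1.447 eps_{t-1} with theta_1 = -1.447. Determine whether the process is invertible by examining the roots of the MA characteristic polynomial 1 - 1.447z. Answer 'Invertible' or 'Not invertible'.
\text{Not invertible}

The MA(q) characteristic polynomial is P(z) = 1 - 1.447z.
Invertibility requires all roots to lie outside the unit circle, i.e. |z| > 1 for every root.
This is linear in z: 1 + (-1.447) z = 0  =>  z = -1/(-1.447) = 0.691085,  |z| = 0.691085.
Moduli of all roots: 0.6911.
All moduli strictly greater than 1? No.
Verdict: Not invertible.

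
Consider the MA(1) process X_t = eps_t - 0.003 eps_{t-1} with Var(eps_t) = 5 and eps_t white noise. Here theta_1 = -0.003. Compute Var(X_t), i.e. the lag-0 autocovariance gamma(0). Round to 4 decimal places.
\gamma(0) = 5.0000

For an MA(q) process X_t = eps_t + sum_i theta_i eps_{t-i} with
Var(eps_t) = sigma^2, the variance is
  gamma(0) = sigma^2 * (1 + sum_i theta_i^2).
  sum_i theta_i^2 = (-0.003)^2 = 0.000009.
  gamma(0) = 5 * (1 + 0.000009) = 5 * 1.000009 = 5.000045, which rounds to 5.0000.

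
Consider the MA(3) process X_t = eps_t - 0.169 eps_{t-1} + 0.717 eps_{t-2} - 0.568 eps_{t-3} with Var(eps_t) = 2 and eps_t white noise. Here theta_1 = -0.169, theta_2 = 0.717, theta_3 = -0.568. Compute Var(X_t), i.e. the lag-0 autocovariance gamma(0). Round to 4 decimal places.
\gamma(0) = 3.7305

For an MA(q) process X_t = eps_t + sum_i theta_i eps_{t-i} with
Var(eps_t) = sigma^2, the variance is
  gamma(0) = sigma^2 * (1 + sum_i theta_i^2).
  sum_i theta_i^2 = (-0.169)^2 + (0.717)^2 + (-0.568)^2 = 0.028561 + 0.514089 + 0.322624 = 0.865274.
  gamma(0) = 2 * (1 + 0.865274) = 2 * 1.865274 = 3.730548, which rounds to 3.7305.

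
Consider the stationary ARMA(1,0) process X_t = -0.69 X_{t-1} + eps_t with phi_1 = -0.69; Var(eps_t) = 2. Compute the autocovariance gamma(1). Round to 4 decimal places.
\gamma(1) = -2.6341

Multiply the model equation by X_{t-k} and take expectations. With theta_0 = psi_0 = 1 and psi_j the MA(infinity) weights, this gives
  gamma(k) - sum_i phi_i gamma(k-i) = c_k,
  c_k = sigma^2 * sum_{j=k..q} theta_j psi_{j-k}   (c_k = 0 for k > q),
using gamma(-m) = gamma(m).
Pure AR (q = 0): c_0 = sigma^2 = 2, c_k = 0 for k >= 1.
Equations for k = 0 and k = 1 (AR order 1):
  gamma(0) = phi_1 gamma(1) + c_0
  gamma(1) = phi_1 gamma(0) + c_1
Substituting the second into the first: gamma(0) (1 - phi_1^2) = c_0 + phi_1 c_1, so
  gamma(0) = c_0 / (1 - phi_1^2) = 2 / (1 - (-0.69)^2) = 2 / 0.5239 = 3.817522.
  gamma(1) = phi_1 gamma(0) = (-0.69)(3.817522) = -2.63409.
Therefore gamma(1) = -2.6341 (to 4 decimal places).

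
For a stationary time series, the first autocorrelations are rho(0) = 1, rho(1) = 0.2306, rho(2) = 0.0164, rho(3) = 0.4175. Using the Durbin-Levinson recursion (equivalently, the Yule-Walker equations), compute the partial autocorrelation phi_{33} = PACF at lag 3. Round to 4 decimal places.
\phi_{33} = 0.4469

The PACF at lag k is phi_{kk}, the last component of the solution
to the Yule-Walker system G_k phi = r_k where
  (G_k)_{ij} = rho(|i - j|), (r_k)_i = rho(i), i,j = 1..k.
Equivalently, Durbin-Levinson gives phi_{kk} iteratively:
  phi_{11} = rho(1)
  phi_{kk} = [rho(k) - sum_{j=1..k-1} phi_{k-1,j} rho(k-j)]
            / [1 - sum_{j=1..k-1} phi_{k-1,j} rho(j)],
  phi_{k,j} = phi_{k-1,j} - phi_{kk} phi_{k-1,k-j},  j = 1..k-1.
Step k = 1:
  phi_11 = rho(1) = 0.2306.
Step k = 2:
  phi_22 = [rho(2) - phi_11 rho(1)] / [1 - phi_11 rho(1)] = [0.0164 - (0.2306)(0.2306)] / [1 - (0.2306)(0.2306)]
         = -0.03677636 / 0.94682364 = -0.038842.
  Update: phi_21 = phi_11 - phi_22 phi_11 = 0.2306 - (-0.038842)(0.2306) = 0.239557.
Step k = 3:
  phi_33 = [rho(3) - phi_21 rho(2) - phi_22 rho(1)] / [1 - phi_21 rho(1) - phi_22 rho(2)]
    numerator   = 0.4175 - (0.239557)(0.0164) - (-0.038842)(0.2306) = 0.42252819
    denominator = 1 - (0.239557)(0.2306) - (-0.038842)(0.0164) = 0.94539518
  phi_33 = 0.42252819 / 0.94539518 = 0.4469.
Therefore phi_{33} = 0.4469.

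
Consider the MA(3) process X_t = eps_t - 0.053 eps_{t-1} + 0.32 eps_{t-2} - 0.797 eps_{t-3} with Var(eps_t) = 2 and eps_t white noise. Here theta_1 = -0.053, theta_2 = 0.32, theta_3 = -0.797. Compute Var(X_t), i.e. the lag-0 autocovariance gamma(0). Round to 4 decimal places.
\gamma(0) = 3.4808

For an MA(q) process X_t = eps_t + sum_i theta_i eps_{t-i} with
Var(eps_t) = sigma^2, the variance is
  gamma(0) = sigma^2 * (1 + sum_i theta_i^2).
  sum_i theta_i^2 = (-0.053)^2 + (0.32)^2 + (-0.797)^2 = 0.002809 + 0.1024 + 0.635209 = 0.740418.
  gamma(0) = 2 * (1 + 0.740418) = 2 * 1.740418 = 3.480836, which rounds to 3.4808.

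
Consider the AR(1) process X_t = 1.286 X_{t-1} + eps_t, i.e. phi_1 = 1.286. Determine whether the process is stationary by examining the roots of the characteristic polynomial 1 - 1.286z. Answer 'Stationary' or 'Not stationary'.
\text{Not stationary}

The AR(p) characteristic polynomial is P(z) = 1 - 1.286z.
Stationarity requires all roots to lie outside the unit circle, i.e. |z| > 1 for every root.
This is linear in z: 1 + (-1.286) z = 0  =>  z = -1/(-1.286) = 0.777605,  |z| = 0.777605.
Moduli of all roots: 0.7776.
All moduli strictly greater than 1? No.
Verdict: Not stationary.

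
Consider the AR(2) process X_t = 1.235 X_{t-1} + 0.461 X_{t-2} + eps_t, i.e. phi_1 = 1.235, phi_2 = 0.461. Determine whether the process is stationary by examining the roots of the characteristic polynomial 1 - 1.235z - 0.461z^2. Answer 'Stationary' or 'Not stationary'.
\text{Not stationary}

The AR(p) characteristic polynomial is P(z) = 1 - 1.235z - 0.461z^2.
Stationarity requires all roots to lie outside the unit circle, i.e. |z| > 1 for every root.
Set 1 + (-1.235) z + (-0.461) z^2 = 0, i.e. a z^2 + b z + c = 0 with a = -0.461, b = -1.235, c = 1.
Discriminant D = b^2 - 4ac = (-1.235)^2 - 4*(-0.461)*1 = 1.525225 - (-1.844) = 3.369225.
D >= 0, so the roots are real: z = (-b +/- sqrt(D)) / (2a) = (1.235 +/- 1.835545) / (-0.922).
  z_1 = (1.235 + 1.835545) / (-0.922) = -3.3303,   |z_1| = 3.3303.
  z_2 = (1.235 - 1.835545) / (-0.922) = 0.6514,   |z_2| = 0.6514.
Moduli of all roots: 3.3303, 0.6514.
All moduli strictly greater than 1? No.
Verdict: Not stationary.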